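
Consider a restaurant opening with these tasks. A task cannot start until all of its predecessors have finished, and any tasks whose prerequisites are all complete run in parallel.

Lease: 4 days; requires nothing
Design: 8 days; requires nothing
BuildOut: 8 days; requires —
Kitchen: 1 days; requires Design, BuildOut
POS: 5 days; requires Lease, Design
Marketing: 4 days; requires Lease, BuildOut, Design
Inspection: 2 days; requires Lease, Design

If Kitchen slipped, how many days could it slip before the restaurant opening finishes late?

4

Critical path: Design→POS = 8+5 = 13, so the finish is 13 days.
The longest chain containing Kitchen totals 9 days.
Float = 13 − 9 = 4.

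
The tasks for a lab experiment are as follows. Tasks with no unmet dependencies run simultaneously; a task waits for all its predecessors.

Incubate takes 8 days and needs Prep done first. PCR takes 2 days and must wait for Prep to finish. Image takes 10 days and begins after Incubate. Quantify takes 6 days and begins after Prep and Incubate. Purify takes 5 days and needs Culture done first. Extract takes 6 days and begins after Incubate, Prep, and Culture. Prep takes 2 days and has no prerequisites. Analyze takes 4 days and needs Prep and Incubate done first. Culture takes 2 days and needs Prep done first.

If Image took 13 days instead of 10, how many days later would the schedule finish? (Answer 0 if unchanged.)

Critical path before the change: Prep→Incubate→Image = 2+8+10 = 20 giving 20 days.
Image lies on that path, so at 13 days the path becomes 23 days.
That remains the longest chain; total 23 days.
Change in finish: 23 − 20 = +3 days.

3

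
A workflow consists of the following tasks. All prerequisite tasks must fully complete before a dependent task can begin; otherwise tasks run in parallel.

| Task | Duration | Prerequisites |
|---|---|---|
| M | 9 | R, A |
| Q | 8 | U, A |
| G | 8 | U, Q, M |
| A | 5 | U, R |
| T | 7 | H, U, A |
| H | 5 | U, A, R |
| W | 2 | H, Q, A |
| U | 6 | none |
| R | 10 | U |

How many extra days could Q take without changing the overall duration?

1

The longest chain is U→R→A→M→G = 6+10+5+9+8 = 38; overall finish 38 days.
The longest chain containing Q totals 37 days.
Float = 38 − 37 = 1.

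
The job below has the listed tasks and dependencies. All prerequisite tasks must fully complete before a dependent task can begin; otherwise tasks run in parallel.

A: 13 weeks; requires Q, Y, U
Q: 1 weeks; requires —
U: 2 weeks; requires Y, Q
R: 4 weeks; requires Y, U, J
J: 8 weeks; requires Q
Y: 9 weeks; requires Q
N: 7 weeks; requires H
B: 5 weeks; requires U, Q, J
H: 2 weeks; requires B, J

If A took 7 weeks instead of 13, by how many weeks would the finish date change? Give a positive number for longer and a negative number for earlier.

0

Baseline: Q→Y→U→B→H→N = 1+9+2+5+2+7 = 26 → 26 weeks.
A is off the critical path — its longest chain is 25 weeks, giving 1 of slack.
That remains the longest chain; total 26 weeks.
Change in finish: 26 − 26 = +0 weeks.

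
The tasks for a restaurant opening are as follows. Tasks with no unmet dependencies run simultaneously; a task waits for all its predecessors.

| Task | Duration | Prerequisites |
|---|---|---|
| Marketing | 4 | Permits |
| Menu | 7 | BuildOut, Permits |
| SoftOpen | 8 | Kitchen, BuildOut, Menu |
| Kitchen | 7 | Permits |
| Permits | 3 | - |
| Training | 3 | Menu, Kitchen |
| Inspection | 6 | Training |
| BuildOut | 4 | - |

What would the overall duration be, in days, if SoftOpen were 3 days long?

The binding path is BuildOut→Menu→Training→Inspection = 4+7+3+6 = 20; finish at 20 days.
The longest path through SoftOpen is only 19 days, so SoftOpen has float 1.
No other chain overtakes it, so the finish is 20 days.

20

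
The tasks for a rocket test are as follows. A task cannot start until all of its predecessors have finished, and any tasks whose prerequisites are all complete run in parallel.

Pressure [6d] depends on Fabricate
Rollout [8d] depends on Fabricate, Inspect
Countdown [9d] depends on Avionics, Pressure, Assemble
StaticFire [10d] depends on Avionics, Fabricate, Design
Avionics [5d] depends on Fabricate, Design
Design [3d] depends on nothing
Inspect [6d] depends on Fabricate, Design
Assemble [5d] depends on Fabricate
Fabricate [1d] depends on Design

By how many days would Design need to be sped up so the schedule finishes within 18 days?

Current finish: 19 days; target: 18.
Design is on every critical path, so each day cut from Design cuts the finish by one (this holds down to a finish of 17).
Need 19 − 18 = 1 day off Design → Design becomes 2 days, finish becomes 18.

1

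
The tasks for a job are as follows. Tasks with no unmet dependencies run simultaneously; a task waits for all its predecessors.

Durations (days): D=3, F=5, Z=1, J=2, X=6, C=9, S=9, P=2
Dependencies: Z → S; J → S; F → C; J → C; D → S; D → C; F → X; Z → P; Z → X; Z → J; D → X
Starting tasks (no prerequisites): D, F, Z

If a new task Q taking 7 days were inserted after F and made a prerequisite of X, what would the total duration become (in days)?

Originally the schedule takes 14 days.
With Q inserted, X now waits for max(D, Z, F, Q).
New critical path: F→Q→X = 5+7+6 = 18 ⇒ 18 days.

18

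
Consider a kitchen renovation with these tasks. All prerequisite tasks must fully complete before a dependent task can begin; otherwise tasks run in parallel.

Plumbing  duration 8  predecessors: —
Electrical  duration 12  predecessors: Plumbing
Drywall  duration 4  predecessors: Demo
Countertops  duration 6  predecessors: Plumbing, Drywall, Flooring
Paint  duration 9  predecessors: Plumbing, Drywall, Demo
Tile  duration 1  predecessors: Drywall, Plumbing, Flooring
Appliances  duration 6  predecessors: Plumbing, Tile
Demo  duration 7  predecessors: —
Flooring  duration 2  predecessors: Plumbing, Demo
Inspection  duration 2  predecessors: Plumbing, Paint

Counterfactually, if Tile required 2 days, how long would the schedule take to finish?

22

The binding path is Demo→Drywall→Paint→Inspection = 7+4+9+2 = 22; finish at 22 days.
The longest path through Tile is only 18 days, so Tile has float 4.
The critical path is still Demo→Drywall→Paint→Inspection; finish is now 22 days.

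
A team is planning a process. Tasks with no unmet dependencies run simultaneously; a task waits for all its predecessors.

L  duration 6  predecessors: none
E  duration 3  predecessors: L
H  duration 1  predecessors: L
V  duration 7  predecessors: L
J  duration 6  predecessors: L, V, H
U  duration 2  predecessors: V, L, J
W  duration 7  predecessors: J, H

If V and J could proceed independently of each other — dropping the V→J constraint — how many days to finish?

Original critical path: L→V→J→W = 6+7+6+7 = 26 ⇒ 26 days.
Without V→J, J's earliest start moves from 13 to 7.
The longest chain is now L→H→J→W = 6+1+6+7 = 20, so the process takes 20 days.

20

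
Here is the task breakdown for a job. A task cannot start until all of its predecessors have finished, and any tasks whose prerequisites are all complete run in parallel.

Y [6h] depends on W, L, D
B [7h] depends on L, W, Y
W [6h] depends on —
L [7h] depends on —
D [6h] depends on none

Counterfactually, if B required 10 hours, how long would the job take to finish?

Critical path before the change: L→Y→B = 7+6+7 = 20 giving 20 hours.
B lies on that path, so at 10 hours the path becomes 23 hours.
No other chain overtakes it, so the finish is 23 hours.

23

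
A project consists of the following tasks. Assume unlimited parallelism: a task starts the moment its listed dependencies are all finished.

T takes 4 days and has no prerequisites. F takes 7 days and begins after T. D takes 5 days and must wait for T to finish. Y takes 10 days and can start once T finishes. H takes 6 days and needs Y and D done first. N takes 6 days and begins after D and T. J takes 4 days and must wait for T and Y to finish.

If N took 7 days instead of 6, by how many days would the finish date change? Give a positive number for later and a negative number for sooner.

0

Actual critical path: T→Y→H = 4+10+6 = 20 ⇒ 20 days.
N is off the critical path — its longest chain is 15 days, giving 5 of slack.
The critical path is still T→Y→H; finish is now 20 days.
Change in finish: 20 − 20 = +0 days.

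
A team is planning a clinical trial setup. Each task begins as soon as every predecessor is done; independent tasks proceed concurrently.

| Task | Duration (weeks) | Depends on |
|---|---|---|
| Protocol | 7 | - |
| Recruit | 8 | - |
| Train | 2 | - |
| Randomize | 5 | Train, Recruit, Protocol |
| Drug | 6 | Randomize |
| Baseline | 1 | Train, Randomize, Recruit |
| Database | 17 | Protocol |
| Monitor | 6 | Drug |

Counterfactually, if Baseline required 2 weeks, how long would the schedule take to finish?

25

Critical path before the change: Recruit→Randomize→Drug→Monitor = 8+5+6+6 = 25 giving 25 weeks.
Baseline has 11 weeks of float (longest path through it is 14).
No other chain overtakes it, so the finish is 25 weeks.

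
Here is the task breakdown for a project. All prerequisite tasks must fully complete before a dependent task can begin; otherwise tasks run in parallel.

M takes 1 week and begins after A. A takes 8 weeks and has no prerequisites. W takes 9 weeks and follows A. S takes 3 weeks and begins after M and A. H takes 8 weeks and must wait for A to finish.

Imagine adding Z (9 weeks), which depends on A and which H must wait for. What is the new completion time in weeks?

25

Originally the project takes 17 weeks.
With Z inserted, H now waits for max(A, Z).
New critical path: A→Z→H = 8+9+8 = 25 ⇒ 25 weeks.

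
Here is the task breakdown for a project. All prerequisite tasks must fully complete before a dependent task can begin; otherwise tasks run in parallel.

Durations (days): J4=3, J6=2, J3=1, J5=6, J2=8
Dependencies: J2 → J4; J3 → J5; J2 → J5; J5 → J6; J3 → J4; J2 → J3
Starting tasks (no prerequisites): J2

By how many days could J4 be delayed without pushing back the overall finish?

Critical path: J2→J3→J5→J6 = 8+1+6+2 = 17, so the finish is 17 days.
J4 finishes as early as 12 and must finish by 17.
Float = 17 − 12 = 5.

5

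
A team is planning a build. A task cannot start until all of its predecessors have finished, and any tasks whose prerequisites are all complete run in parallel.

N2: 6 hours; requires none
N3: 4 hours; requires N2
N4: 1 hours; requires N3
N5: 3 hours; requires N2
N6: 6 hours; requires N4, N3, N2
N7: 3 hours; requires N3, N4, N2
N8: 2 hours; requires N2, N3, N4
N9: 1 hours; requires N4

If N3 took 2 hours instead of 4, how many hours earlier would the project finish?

2

The binding path is N2→N3→N4→N6 = 6+4+1+6 = 17; finish at 17 hours.
Since N3 is critical, the -2 change carries straight to that chain (now 15 hours).
The critical path is still N2→N3→N4→N6; finish is now 15 hours.
Change in finish: 15 − 17 = -2 hours.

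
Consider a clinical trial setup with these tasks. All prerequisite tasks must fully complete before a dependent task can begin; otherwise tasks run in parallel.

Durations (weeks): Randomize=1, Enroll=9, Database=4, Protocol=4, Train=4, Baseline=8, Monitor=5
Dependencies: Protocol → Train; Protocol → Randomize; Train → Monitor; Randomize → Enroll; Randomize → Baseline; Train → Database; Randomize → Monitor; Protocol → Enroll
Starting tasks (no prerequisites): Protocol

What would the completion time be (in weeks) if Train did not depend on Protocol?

Before: longest chain Protocol→Randomize→Enroll = 4+1+9 = 14, finish 14.
Without Protocol→Train, Train's earliest start moves from 4 to 0.
The longest chain is now Protocol→Randomize→Enroll = 4+1+9 = 14, so the schedule takes 14 weeks.

14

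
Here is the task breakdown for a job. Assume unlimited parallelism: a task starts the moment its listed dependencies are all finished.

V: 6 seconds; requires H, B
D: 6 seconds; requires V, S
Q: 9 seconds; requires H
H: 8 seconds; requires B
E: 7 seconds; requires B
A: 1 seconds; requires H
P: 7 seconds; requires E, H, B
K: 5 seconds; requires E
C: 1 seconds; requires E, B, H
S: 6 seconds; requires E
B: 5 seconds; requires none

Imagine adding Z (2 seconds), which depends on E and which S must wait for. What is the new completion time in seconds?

Originally the plan takes 25 seconds.
With Z inserted, S now waits for max(E, Z).
New critical path: B→E→Z→S→D = 5+7+2+6+6 = 26 ⇒ 26 seconds.

26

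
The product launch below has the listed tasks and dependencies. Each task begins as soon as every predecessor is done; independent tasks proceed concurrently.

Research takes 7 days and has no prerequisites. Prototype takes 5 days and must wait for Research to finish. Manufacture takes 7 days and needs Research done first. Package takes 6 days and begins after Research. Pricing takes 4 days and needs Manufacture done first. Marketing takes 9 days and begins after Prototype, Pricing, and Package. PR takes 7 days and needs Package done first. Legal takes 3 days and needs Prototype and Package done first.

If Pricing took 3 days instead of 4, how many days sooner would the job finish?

Baseline: Research→Manufacture→Pricing→Marketing = 7+7+4+9 = 27 → 27 days.
Pricing lies on that path, so at 3 days the path becomes 26 days.
That remains the longest chain; total 26 days.
Change in finish: 26 − 27 = -1 days.

1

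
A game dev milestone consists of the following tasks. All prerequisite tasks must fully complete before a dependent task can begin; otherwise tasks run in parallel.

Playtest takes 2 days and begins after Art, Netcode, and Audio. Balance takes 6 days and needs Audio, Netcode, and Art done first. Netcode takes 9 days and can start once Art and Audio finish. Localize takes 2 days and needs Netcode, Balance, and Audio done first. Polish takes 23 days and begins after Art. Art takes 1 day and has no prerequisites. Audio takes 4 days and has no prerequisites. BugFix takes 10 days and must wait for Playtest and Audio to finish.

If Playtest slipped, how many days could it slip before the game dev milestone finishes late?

0

The longest chain is Audio→Netcode→Playtest→BugFix = 4+9+2+10 = 25; overall finish 25 days.
Playtest finishes as early as 15 and must finish by 15.
So Playtest can slip 15 − 15 = 0 days.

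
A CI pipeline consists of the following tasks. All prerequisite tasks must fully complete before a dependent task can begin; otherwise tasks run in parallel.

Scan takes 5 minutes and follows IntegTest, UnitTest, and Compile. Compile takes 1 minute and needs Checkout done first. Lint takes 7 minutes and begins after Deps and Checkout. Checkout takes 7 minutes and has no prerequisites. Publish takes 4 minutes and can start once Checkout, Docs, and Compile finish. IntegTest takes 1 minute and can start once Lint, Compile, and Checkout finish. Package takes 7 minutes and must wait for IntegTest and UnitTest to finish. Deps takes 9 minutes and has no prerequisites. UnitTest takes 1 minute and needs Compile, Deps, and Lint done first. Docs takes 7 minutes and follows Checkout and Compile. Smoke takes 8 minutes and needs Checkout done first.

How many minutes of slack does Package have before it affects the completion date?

The longest chain is Deps→Lint→UnitTest→Package = 9+7+1+7 = 24; overall finish 24 minutes.
The longest chain containing Package totals 24 minutes.
So Package can slip 24 − 24 = 0 minutes.

0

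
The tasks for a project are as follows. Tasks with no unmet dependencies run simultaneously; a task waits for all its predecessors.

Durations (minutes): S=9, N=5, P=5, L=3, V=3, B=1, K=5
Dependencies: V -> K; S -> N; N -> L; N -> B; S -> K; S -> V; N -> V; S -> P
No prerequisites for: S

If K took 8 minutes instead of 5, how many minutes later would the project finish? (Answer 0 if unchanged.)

3

Critical path before the change: S→N→V→K = 9+5+3+5 = 22 giving 22 minutes.
K is on the critical path; changing it to 8 makes that path 25 minutes.
The critical path is still S→N→V→K; finish is now 25 minutes.
Change in finish: 25 − 22 = +3 minutes.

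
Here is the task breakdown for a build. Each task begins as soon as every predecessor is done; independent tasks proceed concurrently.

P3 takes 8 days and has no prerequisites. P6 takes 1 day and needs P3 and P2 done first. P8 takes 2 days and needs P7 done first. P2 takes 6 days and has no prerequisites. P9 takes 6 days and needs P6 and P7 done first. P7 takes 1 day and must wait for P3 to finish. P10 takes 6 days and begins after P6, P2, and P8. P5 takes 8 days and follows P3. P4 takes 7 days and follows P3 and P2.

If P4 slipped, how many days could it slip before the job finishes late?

The longest chain is P3→P7→P8→P10 = 8+1+2+6 = 17; overall finish 17 days.
P4 finishes as early as 15 and must finish by 17.
So P4 can slip 17 − 15 = 2 days.

2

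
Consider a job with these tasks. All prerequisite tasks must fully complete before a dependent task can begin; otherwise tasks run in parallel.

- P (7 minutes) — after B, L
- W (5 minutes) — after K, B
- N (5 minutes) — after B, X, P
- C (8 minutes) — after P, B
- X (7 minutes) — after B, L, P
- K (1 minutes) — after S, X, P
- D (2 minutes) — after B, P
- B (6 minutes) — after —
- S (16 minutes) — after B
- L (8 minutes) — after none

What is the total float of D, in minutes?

11

L→P→X→K→W = 8+7+7+1+5 = 28 sets the makespan at 28 minutes.
D finishes as early as 17 and must finish by 28.
Float = 28 − 17 = 11.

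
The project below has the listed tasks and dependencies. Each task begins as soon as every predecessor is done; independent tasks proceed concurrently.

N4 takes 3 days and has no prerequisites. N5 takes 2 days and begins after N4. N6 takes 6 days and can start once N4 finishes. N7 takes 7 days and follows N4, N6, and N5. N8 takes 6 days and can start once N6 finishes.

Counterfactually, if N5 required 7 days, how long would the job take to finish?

17

The binding path is N4→N6→N7 = 3+6+7 = 16; finish at 16 days.
N5 has 4 days of float (longest path through it is 12).
The binding chain switches to N4→N5→N7 = 3+7+7 = 17; finish 17 days.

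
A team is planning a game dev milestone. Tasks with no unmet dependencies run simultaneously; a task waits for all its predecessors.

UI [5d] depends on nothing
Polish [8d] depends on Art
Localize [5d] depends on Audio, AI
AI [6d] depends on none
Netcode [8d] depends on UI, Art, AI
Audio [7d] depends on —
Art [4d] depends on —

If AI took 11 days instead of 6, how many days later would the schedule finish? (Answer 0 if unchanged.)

5

As given, the longest chain is AI→Netcode = 6+8 = 14, so the finish is 14 days.
AI is on the critical path; changing it to 11 makes that path 19 days.
That remains the longest chain; total 19 days.
Change in finish: 19 − 14 = +5 days.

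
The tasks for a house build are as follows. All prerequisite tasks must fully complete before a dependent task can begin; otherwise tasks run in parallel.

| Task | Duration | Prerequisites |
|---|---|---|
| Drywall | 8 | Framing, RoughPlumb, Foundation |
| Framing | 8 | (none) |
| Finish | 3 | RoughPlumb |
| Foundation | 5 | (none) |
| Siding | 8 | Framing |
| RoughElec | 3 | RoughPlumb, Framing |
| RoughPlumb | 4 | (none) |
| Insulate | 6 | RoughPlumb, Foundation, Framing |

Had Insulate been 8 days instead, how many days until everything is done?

16

Actual critical path: Framing→Drywall = 8+8 = 16 ⇒ 16 days.
Insulate has 2 days of float (longest path through it is 14).
New critical path: Framing→Insulate = 8+8 = 16 ⇒ 16 days.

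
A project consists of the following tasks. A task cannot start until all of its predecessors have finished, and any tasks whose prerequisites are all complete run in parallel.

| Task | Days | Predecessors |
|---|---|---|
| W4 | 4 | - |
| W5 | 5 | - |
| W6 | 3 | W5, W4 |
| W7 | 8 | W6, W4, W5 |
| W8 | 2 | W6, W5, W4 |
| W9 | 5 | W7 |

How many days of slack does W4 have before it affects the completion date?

W5→W6→W7→W9 = 5+3+8+5 = 21 sets the makespan at 21 days.
Longest path through W4: 20 days (earliest finish 4, latest finish 5).
Float = 21 − 20 = 1.

1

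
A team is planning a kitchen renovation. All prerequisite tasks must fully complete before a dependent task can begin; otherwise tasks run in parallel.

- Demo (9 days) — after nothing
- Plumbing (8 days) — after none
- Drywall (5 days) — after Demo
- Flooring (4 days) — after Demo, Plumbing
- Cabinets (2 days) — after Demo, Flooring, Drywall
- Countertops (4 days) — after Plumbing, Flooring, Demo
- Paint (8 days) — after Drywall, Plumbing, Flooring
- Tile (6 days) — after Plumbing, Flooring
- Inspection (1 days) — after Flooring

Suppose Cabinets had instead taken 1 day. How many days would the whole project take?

Actual critical path: Demo→Drywall→Paint = 9+5+8 = 22 ⇒ 22 days.
Cabinets is off the critical path — its longest chain is 16 days, giving 6 of slack.
No other chain overtakes it, so the finish is 22 days.

22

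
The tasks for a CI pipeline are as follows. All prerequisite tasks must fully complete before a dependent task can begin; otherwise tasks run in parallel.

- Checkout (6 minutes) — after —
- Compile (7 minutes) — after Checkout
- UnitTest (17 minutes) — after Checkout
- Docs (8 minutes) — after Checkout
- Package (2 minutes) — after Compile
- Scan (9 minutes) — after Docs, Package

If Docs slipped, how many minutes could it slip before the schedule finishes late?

The longest chain is Checkout→Compile→Package→Scan = 6+7+2+9 = 24; overall finish 24 minutes.
Docs finishes as early as 14 and must finish by 15.
Slack of Docs = 7 − 6 = 1 minute.

1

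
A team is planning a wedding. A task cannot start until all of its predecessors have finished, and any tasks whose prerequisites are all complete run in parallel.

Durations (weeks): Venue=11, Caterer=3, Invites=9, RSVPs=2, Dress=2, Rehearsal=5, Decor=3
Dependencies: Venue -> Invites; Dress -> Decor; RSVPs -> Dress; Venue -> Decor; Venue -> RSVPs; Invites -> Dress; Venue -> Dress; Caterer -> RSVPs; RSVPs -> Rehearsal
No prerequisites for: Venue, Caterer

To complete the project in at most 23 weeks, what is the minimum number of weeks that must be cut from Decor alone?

2

Current finish: 25 weeks; target: 23.
Decor is on every critical path, so each week cut from Decor cuts the finish by one (this holds down to a finish of 23).
Need 25 − 23 = 2 weeks off Decor → Decor becomes 1 week, finish becomes 23.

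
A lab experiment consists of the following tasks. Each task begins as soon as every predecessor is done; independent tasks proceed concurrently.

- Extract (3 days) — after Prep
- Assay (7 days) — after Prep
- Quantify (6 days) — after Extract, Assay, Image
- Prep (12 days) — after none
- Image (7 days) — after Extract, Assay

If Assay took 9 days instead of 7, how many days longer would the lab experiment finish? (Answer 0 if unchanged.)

The binding path is Prep→Assay→Image→Quantify = 12+7+7+6 = 32; finish at 32 days.
Since Assay is critical, the +2 change carries straight to that chain (now 34 days).
That remains the longest chain; total 34 days.
Change in finish: 34 − 32 = +2 days.

2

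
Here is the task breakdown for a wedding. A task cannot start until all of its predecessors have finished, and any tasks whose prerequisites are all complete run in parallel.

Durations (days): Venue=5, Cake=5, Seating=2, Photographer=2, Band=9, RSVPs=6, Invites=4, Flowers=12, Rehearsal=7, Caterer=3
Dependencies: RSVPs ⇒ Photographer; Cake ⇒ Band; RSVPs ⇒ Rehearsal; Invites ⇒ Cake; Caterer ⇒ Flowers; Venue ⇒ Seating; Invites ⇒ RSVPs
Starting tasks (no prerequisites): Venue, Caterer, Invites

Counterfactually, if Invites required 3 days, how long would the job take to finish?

Critical path before the change: Invites→Cake→Band = 4+5+9 = 18 giving 18 days.
Invites is on the critical path; changing it to 3 makes that path 17 days.
The critical path is still Invites→Cake→Band; finish is now 17 days.

17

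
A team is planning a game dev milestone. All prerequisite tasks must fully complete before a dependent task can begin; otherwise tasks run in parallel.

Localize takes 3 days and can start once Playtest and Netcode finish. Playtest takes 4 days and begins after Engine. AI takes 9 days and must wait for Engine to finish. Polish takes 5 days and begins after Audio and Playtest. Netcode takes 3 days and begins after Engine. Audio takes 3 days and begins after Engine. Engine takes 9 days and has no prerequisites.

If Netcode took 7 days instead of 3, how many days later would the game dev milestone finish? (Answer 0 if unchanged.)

1

Baseline: Engine→AI = 9+9 = 18 → 18 days.
The longest path through Netcode is only 15 days, so Netcode has float 3.
New critical path: Engine→Netcode→Localize = 9+7+3 = 19 ⇒ 19 days.
Change in finish: 19 − 18 = +1 days.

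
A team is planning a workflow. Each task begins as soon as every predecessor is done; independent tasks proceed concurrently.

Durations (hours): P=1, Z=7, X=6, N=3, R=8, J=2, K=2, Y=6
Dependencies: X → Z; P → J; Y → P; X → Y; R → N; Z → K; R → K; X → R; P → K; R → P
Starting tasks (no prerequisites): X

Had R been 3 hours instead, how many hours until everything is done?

Baseline: X→R→P→K = 6+8+1+2 = 17 → 17 hours.
R is on the critical path; changing it to 3 makes that path 12 hours.
Now X→Y→P→K = 6+6+1+2 = 15 is longest, so the finish becomes 15 hours.

15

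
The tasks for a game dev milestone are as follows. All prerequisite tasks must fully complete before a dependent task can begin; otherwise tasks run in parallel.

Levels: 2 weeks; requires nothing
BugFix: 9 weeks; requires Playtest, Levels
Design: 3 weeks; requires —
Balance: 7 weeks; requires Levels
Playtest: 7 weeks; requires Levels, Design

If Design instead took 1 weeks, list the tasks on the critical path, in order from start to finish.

Critical path before the change: Design→Playtest→BugFix = 3+7+9 = 19 giving 19 weeks.
Design lies on that path, so at 1 week the path becomes 17 weeks.
New critical path: Levels→Playtest→BugFix = 2+7+9 = 18 ⇒ 18 weeks.

Levels, Playtest, BugFix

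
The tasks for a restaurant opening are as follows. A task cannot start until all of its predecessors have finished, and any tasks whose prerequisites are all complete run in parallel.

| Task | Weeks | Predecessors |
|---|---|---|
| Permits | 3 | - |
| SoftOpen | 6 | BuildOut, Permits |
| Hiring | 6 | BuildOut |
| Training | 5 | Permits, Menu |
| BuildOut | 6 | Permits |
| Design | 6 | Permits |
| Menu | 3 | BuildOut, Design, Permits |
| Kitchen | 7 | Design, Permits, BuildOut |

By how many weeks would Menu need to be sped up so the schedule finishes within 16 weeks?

Current finish: 17 weeks; target: 16.
Menu is on every critical path, so each week cut from Menu cuts the finish by one (this holds down to a finish of 16).
Need 17 − 16 = 1 week off Menu → Menu becomes 2 weeks, finish becomes 16.

1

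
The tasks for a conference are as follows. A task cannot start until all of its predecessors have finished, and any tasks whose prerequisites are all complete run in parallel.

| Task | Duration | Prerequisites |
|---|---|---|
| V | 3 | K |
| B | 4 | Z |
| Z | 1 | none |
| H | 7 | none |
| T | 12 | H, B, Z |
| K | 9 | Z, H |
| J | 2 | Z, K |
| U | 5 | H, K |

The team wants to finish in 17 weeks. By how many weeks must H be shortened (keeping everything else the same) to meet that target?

Current finish: 21 weeks; target: 17.
H is on every critical path, so each week cut from H cuts the finish by one (this holds down to a finish of 17).
Need 21 − 17 = 4 weeks off H → H becomes 3 weeks, finish becomes 17.

4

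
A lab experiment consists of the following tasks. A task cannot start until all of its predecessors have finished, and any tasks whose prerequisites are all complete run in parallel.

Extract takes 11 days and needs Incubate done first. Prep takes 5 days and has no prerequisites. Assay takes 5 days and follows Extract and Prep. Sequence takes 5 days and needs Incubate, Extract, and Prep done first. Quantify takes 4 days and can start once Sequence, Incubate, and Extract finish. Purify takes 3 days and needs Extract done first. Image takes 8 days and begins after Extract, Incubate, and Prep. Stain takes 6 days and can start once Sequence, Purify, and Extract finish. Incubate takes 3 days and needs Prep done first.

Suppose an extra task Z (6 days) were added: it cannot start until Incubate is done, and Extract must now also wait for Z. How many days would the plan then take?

Originally the plan takes 30 days.
With Z inserted, Extract now waits for max(Incubate, Z).
New critical path: Prep→Incubate→Z→Extract→Sequence→Stain = 5+3+6+11+5+6 = 36 ⇒ 36 days.

36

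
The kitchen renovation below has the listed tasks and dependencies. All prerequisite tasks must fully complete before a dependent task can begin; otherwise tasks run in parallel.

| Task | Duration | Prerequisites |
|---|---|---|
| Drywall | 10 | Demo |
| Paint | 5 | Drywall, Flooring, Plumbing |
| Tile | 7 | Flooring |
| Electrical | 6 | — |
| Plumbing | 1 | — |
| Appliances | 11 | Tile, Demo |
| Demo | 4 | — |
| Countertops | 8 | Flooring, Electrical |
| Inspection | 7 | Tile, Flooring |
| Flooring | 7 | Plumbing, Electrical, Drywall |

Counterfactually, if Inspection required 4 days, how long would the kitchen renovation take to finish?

As given, the longest chain is Demo→Drywall→Flooring→Tile→Appliances = 4+10+7+7+11 = 39, so the finish is 39 days.
Inspection has 4 days of float (longest path through it is 35).
That remains the longest chain; total 39 days.

39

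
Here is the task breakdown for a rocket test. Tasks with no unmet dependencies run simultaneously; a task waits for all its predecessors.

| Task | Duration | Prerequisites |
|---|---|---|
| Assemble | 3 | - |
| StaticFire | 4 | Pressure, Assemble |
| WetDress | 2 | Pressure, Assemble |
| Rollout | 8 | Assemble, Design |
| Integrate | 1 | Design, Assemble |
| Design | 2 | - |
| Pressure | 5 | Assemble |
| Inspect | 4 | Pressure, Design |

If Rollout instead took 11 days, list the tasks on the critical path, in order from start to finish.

Baseline: Assemble→Pressure→StaticFire = 3+5+4 = 12 → 12 days.
Rollout has 1 day of float (longest path through it is 11).
The binding chain switches to Assemble→Rollout = 3+11 = 14; finish 14 days.

Assemble, Rollout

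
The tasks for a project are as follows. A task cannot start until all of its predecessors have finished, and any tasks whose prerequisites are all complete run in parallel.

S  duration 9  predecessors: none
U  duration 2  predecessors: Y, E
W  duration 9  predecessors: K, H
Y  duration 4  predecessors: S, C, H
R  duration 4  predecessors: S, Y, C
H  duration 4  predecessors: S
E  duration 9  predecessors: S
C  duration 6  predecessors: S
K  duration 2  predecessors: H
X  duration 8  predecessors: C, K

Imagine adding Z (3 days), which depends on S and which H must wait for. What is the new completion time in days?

27

Originally the job takes 24 days.
With Z inserted, H now waits for max(S, Z).
New critical path: S→Z→H→K→W = 9+3+4+2+9 = 27 ⇒ 27 days.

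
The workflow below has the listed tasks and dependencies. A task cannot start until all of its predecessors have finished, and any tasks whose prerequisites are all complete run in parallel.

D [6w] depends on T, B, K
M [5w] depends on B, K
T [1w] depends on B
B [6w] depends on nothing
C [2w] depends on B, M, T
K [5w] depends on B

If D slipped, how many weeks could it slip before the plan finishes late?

1

The longest chain is B→K→M→C = 6+5+5+2 = 18; overall finish 18 weeks.
Longest path through D: 17 weeks (earliest finish 17, latest finish 18).
Float = 18 − 17 = 1.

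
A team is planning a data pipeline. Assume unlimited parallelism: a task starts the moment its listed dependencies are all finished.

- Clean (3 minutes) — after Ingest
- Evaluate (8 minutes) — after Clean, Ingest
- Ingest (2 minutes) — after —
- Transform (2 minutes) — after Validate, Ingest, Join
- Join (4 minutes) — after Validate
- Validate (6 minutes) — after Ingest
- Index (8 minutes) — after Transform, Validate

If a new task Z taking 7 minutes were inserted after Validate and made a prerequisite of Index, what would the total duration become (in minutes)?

Originally the project takes 22 minutes.
With Z inserted, Index now waits for max(Transform, Validate, Z).
New critical path: Ingest→Validate→Z→Index = 2+6+7+8 = 23 ⇒ 23 minutes.

23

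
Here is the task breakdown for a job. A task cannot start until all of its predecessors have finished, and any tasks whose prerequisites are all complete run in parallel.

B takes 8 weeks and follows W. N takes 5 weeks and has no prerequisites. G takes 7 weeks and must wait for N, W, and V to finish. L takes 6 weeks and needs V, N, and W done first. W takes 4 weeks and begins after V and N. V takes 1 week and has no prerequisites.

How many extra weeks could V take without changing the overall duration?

4

The longest chain is N→W→B = 5+4+8 = 17; overall finish 17 weeks.
Longest path through V: 13 weeks (earliest finish 1, latest finish 5).
Float = 17 − 13 = 4.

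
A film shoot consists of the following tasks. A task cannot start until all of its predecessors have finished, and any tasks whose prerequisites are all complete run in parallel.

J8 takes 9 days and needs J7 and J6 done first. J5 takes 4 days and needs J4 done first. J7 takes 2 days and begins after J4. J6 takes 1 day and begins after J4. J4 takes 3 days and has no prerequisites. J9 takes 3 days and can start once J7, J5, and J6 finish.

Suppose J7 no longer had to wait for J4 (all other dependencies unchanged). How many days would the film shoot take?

Before: longest chain J4→J7→J8 = 3+2+9 = 14, finish 14.
Without J4→J7, J7's earliest start moves from 3 to 0.
New critical path: J4→J6→J8 = 3+1+9 = 13 ⇒ 13 days.

13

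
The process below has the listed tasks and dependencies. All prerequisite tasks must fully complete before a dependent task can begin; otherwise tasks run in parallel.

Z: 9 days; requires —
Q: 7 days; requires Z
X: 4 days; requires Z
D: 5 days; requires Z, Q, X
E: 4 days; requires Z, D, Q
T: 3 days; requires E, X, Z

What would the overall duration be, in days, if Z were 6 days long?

Baseline: Z→Q→D→E→T = 9+7+5+4+3 = 28 → 28 days.
Z lies on that path, so at 6 days the path becomes 25 days.
No other chain overtakes it, so the finish is 25 days.

25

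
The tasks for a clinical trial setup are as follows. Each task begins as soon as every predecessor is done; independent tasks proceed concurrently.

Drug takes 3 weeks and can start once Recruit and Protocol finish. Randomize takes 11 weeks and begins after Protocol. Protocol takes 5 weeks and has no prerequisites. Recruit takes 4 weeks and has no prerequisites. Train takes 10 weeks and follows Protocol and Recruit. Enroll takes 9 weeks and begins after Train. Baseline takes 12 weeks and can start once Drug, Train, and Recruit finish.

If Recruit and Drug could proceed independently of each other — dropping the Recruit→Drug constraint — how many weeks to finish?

27

With the dependency in place, Protocol→Train→Baseline = 5+10+12 = 27 sets the finish at 27 weeks.
Dropping Recruit→Drug doesn't change Drug's earliest start (5); another predecessor still binds.
New critical path: Protocol→Train→Baseline = 5+10+12 = 27 ⇒ 27 weeks.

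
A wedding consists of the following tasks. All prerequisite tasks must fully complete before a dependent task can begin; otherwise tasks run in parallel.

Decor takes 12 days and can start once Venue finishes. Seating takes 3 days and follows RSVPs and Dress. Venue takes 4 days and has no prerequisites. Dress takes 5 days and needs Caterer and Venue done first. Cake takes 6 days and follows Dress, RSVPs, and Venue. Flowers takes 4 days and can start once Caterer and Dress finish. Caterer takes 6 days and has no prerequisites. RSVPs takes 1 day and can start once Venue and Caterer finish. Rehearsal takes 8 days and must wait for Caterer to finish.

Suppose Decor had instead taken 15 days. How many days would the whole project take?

19

Critical path before the change: Caterer→Dress→Cake = 6+5+6 = 17 giving 17 days.
Decor is off the critical path — its longest chain is 16 days, giving 1 of slack.
New critical path: Venue→Decor = 4+15 = 19 ⇒ 19 days.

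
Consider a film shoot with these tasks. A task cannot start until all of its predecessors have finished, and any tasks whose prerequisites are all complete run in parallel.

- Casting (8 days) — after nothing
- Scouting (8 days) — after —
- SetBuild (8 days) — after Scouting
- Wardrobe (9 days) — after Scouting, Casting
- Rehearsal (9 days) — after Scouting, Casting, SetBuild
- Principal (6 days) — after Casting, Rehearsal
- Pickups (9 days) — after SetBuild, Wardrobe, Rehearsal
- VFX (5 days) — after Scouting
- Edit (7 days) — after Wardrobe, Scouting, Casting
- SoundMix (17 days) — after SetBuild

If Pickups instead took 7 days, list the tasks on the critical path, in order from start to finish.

Critical path before the change: Scouting→SetBuild→Rehearsal→Pickups = 8+8+9+9 = 34 giving 34 days.
Pickups lies on that path, so at 7 days the path becomes 32 days.
The binding chain switches to Scouting→SetBuild→SoundMix = 8+8+17 = 33; finish 33 days.

Scouting, SetBuild, SoundMix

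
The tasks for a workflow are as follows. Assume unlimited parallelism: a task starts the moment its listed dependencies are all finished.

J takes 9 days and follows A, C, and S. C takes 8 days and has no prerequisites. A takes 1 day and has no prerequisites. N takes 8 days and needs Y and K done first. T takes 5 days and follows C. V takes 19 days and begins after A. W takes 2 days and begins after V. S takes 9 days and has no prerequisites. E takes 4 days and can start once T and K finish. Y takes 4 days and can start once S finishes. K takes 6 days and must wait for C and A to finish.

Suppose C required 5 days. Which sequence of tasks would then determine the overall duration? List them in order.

As given, the longest chain is C→K→N = 8+6+8 = 22, so the finish is 22 days.
C is on the critical path; changing it to 5 makes that path 19 days.
The binding chain switches to A→V→W = 1+19+2 = 22; finish 22 days.

A, V, W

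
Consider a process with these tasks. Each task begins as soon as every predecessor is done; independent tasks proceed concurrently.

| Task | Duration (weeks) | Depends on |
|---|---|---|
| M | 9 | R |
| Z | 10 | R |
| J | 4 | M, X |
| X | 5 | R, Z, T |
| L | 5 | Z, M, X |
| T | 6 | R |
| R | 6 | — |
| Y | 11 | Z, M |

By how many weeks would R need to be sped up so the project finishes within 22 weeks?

5

Current finish: 27 weeks; target: 22.
R is on every critical path, so each week cut from R cuts the finish by one (this holds down to a finish of 22).
Need 27 − 22 = 5 weeks off R → R becomes 1 week, finish becomes 22.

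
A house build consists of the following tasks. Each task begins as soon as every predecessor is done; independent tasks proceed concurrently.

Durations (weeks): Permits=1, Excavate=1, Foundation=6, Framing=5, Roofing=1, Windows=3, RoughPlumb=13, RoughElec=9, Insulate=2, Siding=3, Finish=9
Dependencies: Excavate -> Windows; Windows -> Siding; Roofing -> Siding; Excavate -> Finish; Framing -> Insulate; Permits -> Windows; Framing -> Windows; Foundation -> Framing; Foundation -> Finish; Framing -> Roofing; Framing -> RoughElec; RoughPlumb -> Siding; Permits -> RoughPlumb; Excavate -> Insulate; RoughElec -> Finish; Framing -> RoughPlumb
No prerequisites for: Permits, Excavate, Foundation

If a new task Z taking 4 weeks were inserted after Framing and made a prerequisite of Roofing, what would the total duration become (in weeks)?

29

Originally the house build takes 29 weeks.
With Z inserted, Roofing now waits for max(Framing, Z).
New critical path: Foundation→Framing→RoughElec→Finish = 6+5+9+9 = 29 ⇒ 29 weeks.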